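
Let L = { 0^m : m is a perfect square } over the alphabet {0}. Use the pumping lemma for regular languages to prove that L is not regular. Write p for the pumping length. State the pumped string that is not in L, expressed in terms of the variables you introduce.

Assume L is regular. Let p be the pumping length given by the pumping lemma.
Take w = 0^{p²} ∈ L with |w| = p² ≥ p.
Write w = xyz as guaranteed by the lemma, with |xy| ≤ p and |y| ≥ 1.
Then y = 0^k for some k with 1 ≤ k ≤ p.
Pump with i = 2: xy^2z = 0^{p²+k}. Since 1 ≤ k ≤ p, p² < p²+k ≤ p²+p < (p+1)², so p²+k lies strictly between consecutive squares and is not a perfect square. So xy^2z ∉ L.
This contradicts the pumping lemma, so L is not regular.

0^{p²+k}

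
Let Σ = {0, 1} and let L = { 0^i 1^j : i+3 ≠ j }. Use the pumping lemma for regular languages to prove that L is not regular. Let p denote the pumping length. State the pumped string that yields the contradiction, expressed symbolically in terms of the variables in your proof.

0^{p+p!} 1^{p+p!+3}

Assume L is regular. Let p be the pumping length given by the pumping lemma.
Choose w = 0^p 1^{p+p!+3}. Since p ≠ (p+p!+3)-3 = p+p!, w ∈ L; and |w| ≥ p.
The pumping lemma gives a decomposition w = xyz where |xy| ≤ p and y is nonempty.
The first p characters of w are 0's, so xy (and hence y) consists only of 0's. Write y = 0^k, 1 ≤ k ≤ p.
Since 1 ≤ k ≤ p, k divides p!; set t = 1 + p!/k. Then xy^t z has p + (p!/k)·k = p + p! copies of 0. Now the 0-count is p+p! and (1-count)-3 = (p+p!+3)-3 = p+p!, so i+3 ≠ j fails. So xy^t z = 0^{p+p!} 1^{p+p!+3} ∉ L.
This contradicts the pumping lemma, so L is not regular.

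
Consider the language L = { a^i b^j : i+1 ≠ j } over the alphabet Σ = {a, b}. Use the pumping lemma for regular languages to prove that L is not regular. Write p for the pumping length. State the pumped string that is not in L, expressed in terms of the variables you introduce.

Assume L is regular. Let p be the pumping length given by the pumping lemma.
Choose w = a^p b^{p+p!+1}. Since p ≠ (p+p!+1)-1 = p+p!, w ∈ L; and |w| ≥ p.
Write w = xyz as guaranteed by the lemma, with |xy| ≤ p and |y| > 0.
The first p characters of w are a's, so xy (and hence y) consists only of a's. Write y = a^k, 1 ≤ k ≤ p.
Since 1 ≤ k ≤ p, k divides p!; set t = 1 + p!/k. Then xy^t z has p + (p!/k)·k = p + p! copies of a. Now the a-count is p+p! and (b-count)-1 = (p+p!+1)-1 = p+p!, so i+1 ≠ j fails. So xy^t z = a^{p+p!} b^{p+p!+1} ∉ L.
Contradiction. Therefore L is not regular.

a^{p+p!} b^{p+p!+1}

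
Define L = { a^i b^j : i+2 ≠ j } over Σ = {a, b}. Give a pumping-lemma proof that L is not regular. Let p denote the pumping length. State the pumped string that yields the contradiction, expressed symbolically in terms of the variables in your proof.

a^{p+p!} b^{p+p!+2}

Toward a contradiction, assume L is regular with pumping length p.
Choose w = a^p b^{p+p!+2}. Since p ≠ (p+p!+2)-2 = p+p!, w ∈ L; and |w| ≥ p.
Write w = xyz as guaranteed by the lemma, with |xy| ≤ p and y is nonempty.
The first p characters of w are a's, so xy (and hence y) consists only of a's. Write y = a^k, 1 ≤ k ≤ p.
Since 1 ≤ k ≤ p, k divides p!; set t = 1 + p!/k. Then xy^t z has p + (p!/k)·k = p + p! copies of a. Now the a-count is p+p! and (b-count)-2 = (p+p!+2)-2 = p+p!, so i+2 ≠ j fails. So xy^t z = a^{p+p!} b^{p+p!+2} ∉ L.
Contradiction. Therefore L is not regular.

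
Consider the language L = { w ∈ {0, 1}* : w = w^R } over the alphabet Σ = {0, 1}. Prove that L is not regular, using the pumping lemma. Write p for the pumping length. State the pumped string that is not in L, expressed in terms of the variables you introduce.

0^{p+k} 1 0^p

Assume L is regular; let p be its pumping constant.
Take w = 0^p 1 0^p, a palindrome of length 2p+1 ≥ p.
The pumping lemma gives a decomposition w = xyz where |xy| ≤ p and y is nonempty.
Because |xy| ≤ p and w begins with p copies of 0, we have y = 0^k with 1 ≤ k ≤ p.
Pump with i = 2: xy^2z = 0^{p+k} 1 0^p. Its reverse is 0^p 1 0^{p+k}, which differs from xy^2z since k ≥ 1. So xy^2z is not a palindrome and xy^2z ∉ L.
This contradicts the pumping lemma, so L is not regular.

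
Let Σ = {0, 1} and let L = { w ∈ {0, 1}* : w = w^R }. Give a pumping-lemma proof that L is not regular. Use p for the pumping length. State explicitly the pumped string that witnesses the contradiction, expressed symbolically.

Assume L is regular; let p be its pumping constant.
Take w = 0^p 1 0^p, a palindrome of length 2p+1 ≥ p.
The pumping lemma gives a decomposition w = xyz where |xy| ≤ p and |y| > 0.
Because |xy| ≤ p and w begins with p copies of 0, we have y = 0^k with 1 ≤ k ≤ p.
Pump with i = 2: xy^2z = 0^{p+k} 1 0^p. Its reverse is 0^p 1 0^{p+k}, which differs from xy^2z since k ≥ 1. So xy^2z is not a palindrome and xy^2z ∉ L.
This is a contradiction; hence L is not regular.

0^{p+k} 1 0^p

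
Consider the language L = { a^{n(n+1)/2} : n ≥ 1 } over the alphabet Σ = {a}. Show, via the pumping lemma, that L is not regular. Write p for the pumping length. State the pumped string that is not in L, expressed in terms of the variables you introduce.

a^{p(p+1)/2+k}

Assume L is regular; let p be its pumping constant.
Take w = a^{p(p+1)/2} ∈ L with |w| = p(p+1)/2 ≥ p.
By the pumping lemma, w = xyz with |xy| ≤ p and y is nonempty.
Then y = a^k for some k with 1 ≤ k ≤ p.
Pump with i = 2: xy^2z = a^{p(p+1)/2+k}. Since 1 ≤ k ≤ p, p(p+1)/2 < p(p+1)/2+k ≤ p(p+1)/2+p < (p+1)(p+2)/2, so p(p+1)/2+k is strictly between consecutive triangular numbers. So xy^2z ∉ L.
Contradiction. Therefore L is not regular.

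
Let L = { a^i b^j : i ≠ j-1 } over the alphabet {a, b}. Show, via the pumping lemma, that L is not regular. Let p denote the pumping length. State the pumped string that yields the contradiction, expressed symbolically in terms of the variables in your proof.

a^{p+p!} b^{p+p!+1}

Suppose for contradiction that L is regular, and let p be the pumping length.
Choose w = a^p b^{p+p!+1}. Since p ≠ (p+p!+1)-1 = p+p!, w ∈ L; and |w| ≥ p.
Write w = xyz as guaranteed by the lemma, with |xy| ≤ p and |y| ≥ 1.
The first p characters of w are a's, so xy (and hence y) consists only of a's. Write y = a^k, 1 ≤ k ≤ p.
Since 1 ≤ k ≤ p, k divides p!; set t = 1 + p!/k. Then xy^t z has p + (p!/k)·k = p + p! copies of a. Now the a-count is p+p! and (b-count)-1 = (p+p!+1)-1 = p+p!, so i ≠ j-1 fails. So xy^t z = a^{p+p!} b^{p+p!+1} ∉ L.
This contradicts the pumping lemma, so L is not regular.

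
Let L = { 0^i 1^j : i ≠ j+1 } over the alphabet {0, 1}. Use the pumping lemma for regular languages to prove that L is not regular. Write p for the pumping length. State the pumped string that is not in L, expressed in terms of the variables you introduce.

Toward a contradiction, assume L is regular with pumping length p.
Choose w = 0^p 1^{p+p!-1}. Since p ≠ (p+p!-1)+1 = p+p!, w ∈ L; and |w| ≥ p.
Write w = xyz as guaranteed by the lemma, with |xy| ≤ p and |y| ≥ 1.
Since the first p symbols of w are all 0's and |xy| ≤ p, y lies entirely in the leading 0-block: y = 0^k for some k with 1 ≤ k ≤ p.
Since 1 ≤ k ≤ p, k divides p!; set t = 1 + p!/k. Then xy^t z has p + (p!/k)·k = p + p! copies of 0. Now the 0-count is p+p! and (1-count)+1 = (p+p!-1)+1 = p+p!, so i ≠ j+1 fails. So xy^t z = 0^{p+p!} 1^{p+p!-1} ∉ L.
This contradicts the pumping lemma, so L is not regular.

0^{p+p!} 1^{p+p!-1}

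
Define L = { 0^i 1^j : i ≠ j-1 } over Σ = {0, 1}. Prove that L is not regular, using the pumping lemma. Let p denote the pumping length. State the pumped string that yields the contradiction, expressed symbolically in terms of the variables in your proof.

0^{p+p!} 1^{p+p!+1}

Suppose for contradiction that L is regular, and let p be the pumping length.
Choose w = 0^p 1^{p+p!+1}. Since p ≠ (p+p!+1)-1 = p+p!, w ∈ L; and |w| ≥ p.
The pumping lemma gives a decomposition w = xyz where |xy| ≤ p and |y| > 0.
The first p characters of w are 0's, so xy (and hence y) consists only of 0's. Write y = 0^k, 1 ≤ k ≤ p.
Since 1 ≤ k ≤ p, k divides p!; set t = 1 + p!/k. Then xy^t z has p + (p!/k)·k = p + p! copies of 0. Now the 0-count is p+p! and (1-count)-1 = (p+p!+1)-1 = p+p!, so i ≠ j-1 fails. So xy^t z = 0^{p+p!} 1^{p+p!+1} ∉ L.
This contradicts the pumping lemma, so L is not regular.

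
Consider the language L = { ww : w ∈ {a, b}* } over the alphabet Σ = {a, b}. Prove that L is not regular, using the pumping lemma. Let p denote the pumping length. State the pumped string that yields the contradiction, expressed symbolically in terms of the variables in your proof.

a^{p+k} b^p a^p b^p

Assume L is regular; let p be its pumping constant.
Take w = a^p b^p a^p b^p = uu where u = a^pb^p; then w ∈ L and |w| = 4p ≥ p.
The pumping lemma gives a decomposition w = xyz where |xy| ≤ p and |y| ≥ 1.
Since the first p symbols of w are all a's and |xy| ≤ p, y lies entirely in the leading a-block: y = a^k for some k with 1 ≤ k ≤ p.
Pump with i = 2: xy^2z = a^{p+k} b^p a^p b^p, of length 4p+k. Suppose this equals vv. The string starts with a and ends with b, so v does too; thus the boundary between the two copies of v is a b→a transition. There is exactly one such transition, at position 2p+k, so |v| = 2p+k and |vv| = 4p+2k ≠ 4p+k since k ≥ 1. So xy^2z ∉ L.
This contradicts the pumping lemma, so L is not regular.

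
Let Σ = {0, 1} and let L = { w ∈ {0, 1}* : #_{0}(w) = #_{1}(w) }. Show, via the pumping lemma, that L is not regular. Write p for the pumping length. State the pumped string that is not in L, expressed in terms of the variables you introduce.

Assume L is regular. Let p be the pumping length given by the pumping lemma.
Choose w = 0^p 1^p ∈ L with |w| = 2p ≥ p.
The pumping lemma gives a decomposition w = xyz where |xy| ≤ p and |y| ≥ 1.
The first p characters of w are 0's, so xy (and hence y) consists only of 0's. Write y = 0^k, 1 ≤ k ≤ p.
Pump with i = 2: xy^2z = 0^{p+k} 1^p has p+k occurrences of 0 but only p of 1. Since k ≥ 1 the counts differ, so xy^2z ∉ L.
This contradicts the pumping lemma, so L is not regular.

0^{p+k} 1^p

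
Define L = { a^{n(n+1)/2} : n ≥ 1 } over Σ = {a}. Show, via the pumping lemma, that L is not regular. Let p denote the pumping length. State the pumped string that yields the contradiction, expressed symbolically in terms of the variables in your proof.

a^{p(p+1)/2+k}

Suppose for contradiction that L is regular, and let p be the pumping length.
Take w = a^{p(p+1)/2} ∈ L with |w| = p(p+1)/2 ≥ p.
Write w = xyz as guaranteed by the lemma, with |xy| ≤ p and |y| ≥ 1.
Then y = a^k for some k with 1 ≤ k ≤ p.
Pump with i = 2: xy^2z = a^{p(p+1)/2+k}. Since 1 ≤ k ≤ p, p(p+1)/2 < p(p+1)/2+k ≤ p(p+1)/2+p < (p+1)(p+2)/2, so p(p+1)/2+k is strictly between consecutive triangular numbers. So xy^2z ∉ L.
This contradicts the pumping lemma, so L is not regular.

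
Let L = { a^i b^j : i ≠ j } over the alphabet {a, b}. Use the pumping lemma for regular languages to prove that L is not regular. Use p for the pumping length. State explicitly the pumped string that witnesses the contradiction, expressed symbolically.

a^{p+p!} b^{p+p!}

Assume L is regular; let p be its pumping constant.
Choose w = a^p b^{p+p!}. Since p ≠ p+p!, w ∈ L; and |w| ≥ p.
The pumping lemma gives a decomposition w = xyz where |xy| ≤ p and |y| > 0.
Since the first p symbols of w are all a's and |xy| ≤ p, y lies entirely in the leading a-block: y = a^k for some k with 1 ≤ k ≤ p.
Since 1 ≤ k ≤ p, k divides p!; set t = 1 + p!/k. Then xy^t z has p + (p!/k)·k = p + p! copies of a. Now the a-count equals the b-count, so i ≠ j fails. So xy^t z = a^{p+p!} b^{p+p!} ∉ L.
This is a contradiction; hence L is not regular.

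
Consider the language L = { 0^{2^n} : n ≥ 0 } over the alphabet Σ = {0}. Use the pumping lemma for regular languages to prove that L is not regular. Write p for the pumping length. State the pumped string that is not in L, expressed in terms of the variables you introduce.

0^{2^p+k}

Toward a contradiction, assume L is regular with pumping length p.
Take w = 0^{2^p} ∈ L with |w| = 2^p ≥ p.
The pumping lemma gives a decomposition w = xyz where |xy| ≤ p and |y| > 0.
Then y = 0^k for some k with 1 ≤ k ≤ p.
Pump with i = 2: xy^2z = 0^{2^p+k}. Since 1 ≤ k ≤ p < 2^p, we have 2^p < 2^p+k < 2^{p+1}, so 2^p+k is not a power of 2. So xy^2z ∉ L.
This is a contradiction; hence L is not regular.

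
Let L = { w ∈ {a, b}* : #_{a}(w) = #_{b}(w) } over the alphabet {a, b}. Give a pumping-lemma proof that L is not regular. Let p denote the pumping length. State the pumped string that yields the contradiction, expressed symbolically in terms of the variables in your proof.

Suppose for contradiction that L is regular, and let p be the pumping length.
Choose w = a^p b^p ∈ L with |w| = 2p ≥ p.
Write w = xyz as guaranteed by the lemma, with |xy| ≤ p and |y| > 0.
Since the first p symbols of w are all a's and |xy| ≤ p, y lies entirely in the leading a-block: y = a^k for some k with 1 ≤ k ≤ p.
Pump with i = 2: xy^2z = a^{p+k} b^p has p+k occurrences of a but only p of b. Since k ≥ 1 the counts differ, so xy^2z ∉ L.
Contradiction. Therefore L is not regular.

a^{p+k} b^p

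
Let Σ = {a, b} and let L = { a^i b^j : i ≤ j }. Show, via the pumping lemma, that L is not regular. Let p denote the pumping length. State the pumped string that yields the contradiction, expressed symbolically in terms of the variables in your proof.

Assume L is regular; let p be its pumping constant.
Choose w = a^p b^p ∈ L, with |w| = 2p ≥ p.
The pumping lemma gives a decomposition w = xyz where |xy| ≤ p and y is nonempty.
The first p characters of w are a's, so xy (and hence y) consists only of a's. Write y = a^k, 1 ≤ k ≤ p.
Consider xy^2z = a^{p+k} b^p. Since k ≥ 1, the a-count p+k exceeds the b-count p, so i ≤ j fails; thus xy^2z ∉ L.
Contradiction. Therefore L is not regular.

a^{p+k} b^p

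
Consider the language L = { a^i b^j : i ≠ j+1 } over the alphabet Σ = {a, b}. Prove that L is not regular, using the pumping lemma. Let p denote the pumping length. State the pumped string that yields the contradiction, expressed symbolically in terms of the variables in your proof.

Toward a contradiction, assume L is regular with pumping length p.
Choose w = a^p b^{p+p!-1}. Since p ≠ (p+p!-1)+1 = p+p!, w ∈ L; and |w| ≥ p.
The pumping lemma gives a decomposition w = xyz where |xy| ≤ p and |y| ≥ 1.
The first p characters of w are a's, so xy (and hence y) consists only of a's. Write y = a^k, 1 ≤ k ≤ p.
Since 1 ≤ k ≤ p, k divides p!; set t = 1 + p!/k. Then xy^t z has p + (p!/k)·k = p + p! copies of a. Now the a-count is p+p! and (b-count)+1 = (p+p!-1)+1 = p+p!, so i ≠ j+1 fails. So xy^t z = a^{p+p!} b^{p+p!-1} ∉ L.
Contradiction. Therefore L is not regular.

a^{p+p!} b^{p+p!-1}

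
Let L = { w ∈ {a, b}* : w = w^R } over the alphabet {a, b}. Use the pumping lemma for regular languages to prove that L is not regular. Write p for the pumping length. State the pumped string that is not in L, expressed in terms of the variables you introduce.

a^{p+k} b a^p

Assume L is regular; let p be its pumping constant.
Take w = a^p b a^p, a palindrome of length 2p+1 ≥ p.
Write w = xyz as guaranteed by the lemma, with |xy| ≤ p and |y| ≥ 1.
Since the first p symbols of w are all a's and |xy| ≤ p, y lies entirely in the leading a-block: y = a^k for some k with 1 ≤ k ≤ p.
Pump with i = 2: xy^2z = a^{p+k} b a^p. Its reverse is a^p b a^{p+k}, which differs from xy^2z since k ≥ 1. So xy^2z is not a palindrome and xy^2z ∉ L.
This is a contradiction; hence L is not regular.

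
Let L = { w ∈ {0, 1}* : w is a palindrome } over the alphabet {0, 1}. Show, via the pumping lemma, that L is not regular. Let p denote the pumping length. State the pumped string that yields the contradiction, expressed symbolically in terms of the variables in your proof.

0^{p+k} 1 0^p

Assume L is regular. Let p be the pumping length given by the pumping lemma.
Take w = 0^p 1 0^p, a palindrome of length 2p+1 ≥ p.
The pumping lemma gives a decomposition w = xyz where |xy| ≤ p and |y| ≥ 1.
The first p characters of w are 0's, so xy (and hence y) consists only of 0's. Write y = 0^k, 1 ≤ k ≤ p.
Pump with i = 2: xy^2z = 0^{p+k} 1 0^p. Its reverse is 0^p 1 0^{p+k}, which differs from xy^2z since k ≥ 1. So xy^2z is not a palindrome and xy^2z ∉ L.
This contradicts the pumping lemma, so L is not regular.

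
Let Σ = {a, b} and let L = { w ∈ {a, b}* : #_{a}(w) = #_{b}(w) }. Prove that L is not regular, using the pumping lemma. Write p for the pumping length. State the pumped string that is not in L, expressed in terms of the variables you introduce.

Assume L is regular; let p be its pumping constant.
Choose w = a^p b^p ∈ L with |w| = 2p ≥ p.
Write w = xyz as guaranteed by the lemma, with |xy| ≤ p and |y| > 0.
The first p characters of w are a's, so xy (and hence y) consists only of a's. Write y = a^k, 1 ≤ k ≤ p.
Pump with i = 2: xy^2z = a^{p+k} b^p has p+k occurrences of a but only p of b. Since k ≥ 1 the counts differ, so xy^2z ∉ L.
This is a contradiction; hence L is not regular.

a^{p+k} b^p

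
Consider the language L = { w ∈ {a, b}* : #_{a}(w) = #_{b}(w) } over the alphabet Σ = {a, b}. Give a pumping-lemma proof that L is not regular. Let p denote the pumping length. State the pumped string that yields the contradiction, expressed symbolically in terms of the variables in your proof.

Toward a contradiction, assume L is regular with pumping length p.
Choose w = a^p b^p ∈ L with |w| = 2p ≥ p.
The pumping lemma gives a decomposition w = xyz where |xy| ≤ p and |y| ≥ 1.
Since the first p symbols of w are all a's and |xy| ≤ p, y lies entirely in the leading a-block: y = a^k for some k with 1 ≤ k ≤ p.
Pump with i = 2: xy^2z = a^{p+k} b^p has p+k occurrences of a but only p of b. Since k ≥ 1 the counts differ, so xy^2z ∉ L.
Contradiction. Therefore L is not regular.

a^{p+k} b^p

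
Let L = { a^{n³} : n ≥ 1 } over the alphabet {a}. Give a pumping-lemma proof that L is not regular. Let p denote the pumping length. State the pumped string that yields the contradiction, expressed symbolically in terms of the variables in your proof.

a^{p³+k}

Assume L is regular; let p be its pumping constant.
Take w = a^{p³} ∈ L with |w| = p³ ≥ p.
Write w = xyz as guaranteed by the lemma, with |xy| ≤ p and |y| ≥ 1.
Then y = a^k for some k with 1 ≤ k ≤ p.
Pump with i = 2: xy^2z = a^{p³+k}. Since 1 ≤ k ≤ p, p³ < p³+k ≤ p³+p < p³+3p²+3p+1 = (p+1)³, so p³+k is not a perfect cube. So xy^2z ∉ L.
Contradiction. Therefore L is not regular.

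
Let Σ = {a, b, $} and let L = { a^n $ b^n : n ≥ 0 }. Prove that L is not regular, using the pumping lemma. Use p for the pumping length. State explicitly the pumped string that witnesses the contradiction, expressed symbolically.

a^{p+k} $ b^p

Toward a contradiction, assume L is regular with pumping length p.
Take w = a^p $ b^p ∈ L with |w| = 2p+1 ≥ p.
The pumping lemma gives a decomposition w = xyz where |xy| ≤ p and |y| ≥ 1.
The first p characters of w are a's, so xy (and hence y) consists only of a's. Write y = a^k, 1 ≤ k ≤ p.
Pump with i = 2: xy^2z = a^{p+k} $ b^p, which would require p+k = p. But k ≥ 1, so xy^2z ∉ L.
This contradicts the pumping lemma, so L is not regular.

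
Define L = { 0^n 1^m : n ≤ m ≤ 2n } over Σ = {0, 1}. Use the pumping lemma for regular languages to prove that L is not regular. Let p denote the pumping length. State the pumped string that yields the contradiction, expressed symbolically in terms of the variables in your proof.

Suppose for contradiction that L is regular, and let p be the pumping length.
Take w = 0^p 1^p ∈ L (since p ≤ p ≤ 2p), with |w| = 2p ≥ p.
The pumping lemma gives a decomposition w = xyz where |xy| ≤ p and y is nonempty.
Since the first p symbols of w are all 0's and |xy| ≤ p, y lies entirely in the leading 0-block: y = 0^k for some k with 1 ≤ k ≤ p.
Pump with i = 2: xy^2z = 0^{p+k} 1^p. Now n = p+k > p = m, so the condition n ≤ m fails. Thus xy^2z ∉ L.
This is a contradiction; hence L is not regular.

0^{p+k} 1^p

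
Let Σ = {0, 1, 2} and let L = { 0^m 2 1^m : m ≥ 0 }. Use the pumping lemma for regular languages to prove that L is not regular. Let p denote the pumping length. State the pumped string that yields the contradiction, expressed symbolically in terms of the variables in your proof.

0^{p+k} 2 1^p

Suppose for contradiction that L is regular, and let p be the pumping length.
Take w = 0^p 2 1^p ∈ L with |w| = 2p+1 ≥ p.
The pumping lemma gives a decomposition w = xyz where |xy| ≤ p and y is nonempty.
Because |xy| ≤ p and w begins with p copies of 0, we have y = 0^k with 1 ≤ k ≤ p.
Pump with i = 2: xy^2z = 0^{p+k} 2 1^p, which would require p+k = p. But k ≥ 1, so xy^2z ∉ L.
This contradicts the pumping lemma, so L is not regular.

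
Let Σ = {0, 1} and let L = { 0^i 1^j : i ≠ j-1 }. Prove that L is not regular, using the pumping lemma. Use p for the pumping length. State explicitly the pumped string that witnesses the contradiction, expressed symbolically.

Suppose for contradiction that L is regular, and let p be the pumping length.
Choose w = 0^p 1^{p+p!+1}. Since p ≠ (p+p!+1)-1 = p+p!, w ∈ L; and |w| ≥ p.
Write w = xyz as guaranteed by the lemma, with |xy| ≤ p and |y| > 0.
Since the first p symbols of w are all 0's and |xy| ≤ p, y lies entirely in the leading 0-block: y = 0^k for some k with 1 ≤ k ≤ p.
Since 1 ≤ k ≤ p, k divides p!; set t = 1 + p!/k. Then xy^t z has p + (p!/k)·k = p + p! copies of 0. Now the 0-count is p+p! and (1-count)-1 = (p+p!+1)-1 = p+p!, so i ≠ j-1 fails. So xy^t z = 0^{p+p!} 1^{p+p!+1} ∉ L.
This contradicts the pumping lemma, so L is not regular.

0^{p+p!} 1^{p+p!+1}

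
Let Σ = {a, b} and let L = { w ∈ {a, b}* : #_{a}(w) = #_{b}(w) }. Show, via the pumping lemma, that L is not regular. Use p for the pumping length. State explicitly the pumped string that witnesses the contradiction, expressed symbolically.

a^{p+k} b^p

Suppose for contradiction that L is regular, and let p be the pumping length.
Choose w = a^p b^p ∈ L with |w| = 2p ≥ p.
By the pumping lemma, w = xyz with |xy| ≤ p and |y| > 0.
The first p characters of w are a's, so xy (and hence y) consists only of a's. Write y = a^k, 1 ≤ k ≤ p.
Pump with i = 2: xy^2z = a^{p+k} b^p has p+k occurrences of a but only p of b. Since k ≥ 1 the counts differ, so xy^2z ∉ L.
This contradicts the pumping lemma, so L is not regular.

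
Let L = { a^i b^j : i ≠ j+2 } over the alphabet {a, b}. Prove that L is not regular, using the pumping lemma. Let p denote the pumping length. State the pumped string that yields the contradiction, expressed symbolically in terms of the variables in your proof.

Toward a contradiction, assume L is regular with pumping length p.
Choose w = a^p b^{p+p!-2}. Since p ≠ (p+p!-2)+2 = p+p!, w ∈ L; and |w| ≥ p.
By the pumping lemma, w = xyz with |xy| ≤ p and |y| ≥ 1.
Since the first p symbols of w are all a's and |xy| ≤ p, y lies entirely in the leading a-block: y = a^k for some k with 1 ≤ k ≤ p.
Since 1 ≤ k ≤ p, k divides p!; set t = 1 + p!/k. Then xy^t z has p + (p!/k)·k = p + p! copies of a. Now the a-count is p+p! and (b-count)+2 = (p+p!-2)+2 = p+p!, so i ≠ j+2 fails. So xy^t z = a^{p+p!} b^{p+p!-2} ∉ L.
Contradiction. Therefore L is not regular.

a^{p+p!} b^{p+p!-2}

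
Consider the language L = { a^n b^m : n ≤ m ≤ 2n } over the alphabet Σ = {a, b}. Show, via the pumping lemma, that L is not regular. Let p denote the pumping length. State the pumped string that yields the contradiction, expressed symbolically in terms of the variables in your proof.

a^{p+k} b^p

Toward a contradiction, assume L is regular with pumping length p.
Take w = a^p b^p ∈ L (since p ≤ p ≤ 2p), with |w| = 2p ≥ p.
Write w = xyz as guaranteed by the lemma, with |xy| ≤ p and |y| ≥ 1.
Since the first p symbols of w are all a's and |xy| ≤ p, y lies entirely in the leading a-block: y = a^k for some k with 1 ≤ k ≤ p.
Pump with i = 2: xy^2z = a^{p+k} b^p. Now n = p+k > p = m, so the condition n ≤ m fails. Thus xy^2z ∉ L.
Contradiction. Therefore L is not regular.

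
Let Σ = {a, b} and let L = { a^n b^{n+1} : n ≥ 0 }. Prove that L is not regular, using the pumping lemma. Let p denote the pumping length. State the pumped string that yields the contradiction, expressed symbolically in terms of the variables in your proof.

Assume L is regular. Let p be the pumping length given by the pumping lemma.
Take w = a^p b^{p+1}. Then w ∈ L and |w| = 2p+1 ≥ p.
Write w = xyz as guaranteed by the lemma, with |xy| ≤ p and y is nonempty.
The first p characters of w are a's, so xy (and hence y) consists only of a's. Write y = a^k, 1 ≤ k ≤ p.
Pump with i = 2: xy^2z = a^{p+k} b^{p+1}. For this to lie in L we would need p+1 = (p+k)+1, which forces k = 0. But k ≥ 1, so xy^2z ∉ L.
Contradiction. Therefore L is not regular.

a^{p+k} b^{p+1}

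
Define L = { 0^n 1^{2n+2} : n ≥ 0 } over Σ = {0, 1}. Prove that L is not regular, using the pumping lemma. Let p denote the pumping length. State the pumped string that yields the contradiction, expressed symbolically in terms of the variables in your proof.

Suppose for contradiction that L is regular, and let p be the pumping length.
Choose w = 0^p 1^{2p+2}, which is in L with |w| = 3p+2 ≥ p.
The pumping lemma gives a decomposition w = xyz where |xy| ≤ p and |y| ≥ 1.
The first p characters of w are 0's, so xy (and hence y) consists only of 0's. Write y = 0^k, 1 ≤ k ≤ p.
Pump with i = 2: xy^2z = 0^{p+k} 1^{2p+2}. For this to lie in L we would need 2p+2 = 2(p+k)+2, which forces k = 0. But k ≥ 1, so xy^2z ∉ L.
This contradicts the pumping lemma, so L is not regular.

0^{p+k} 1^{2p+2}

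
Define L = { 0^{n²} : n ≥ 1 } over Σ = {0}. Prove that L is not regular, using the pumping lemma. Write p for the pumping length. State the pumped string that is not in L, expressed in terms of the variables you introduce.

0^{p²+k}

Suppose for contradiction that L is regular, and let p be the pumping length.
Take w = 0^{p²} ∈ L with |w| = p² ≥ p.
By the pumping lemma, w = xyz with |xy| ≤ p and |y| > 0.
Then y = 0^k for some k with 1 ≤ k ≤ p.
Pump with i = 2: xy^2z = 0^{p²+k}. Since 1 ≤ k ≤ p, p² < p²+k ≤ p²+p < (p+1)², so p²+k lies strictly between consecutive squares and is not a perfect square. So xy^2z ∉ L.
This is a contradiction; hence L is not regular.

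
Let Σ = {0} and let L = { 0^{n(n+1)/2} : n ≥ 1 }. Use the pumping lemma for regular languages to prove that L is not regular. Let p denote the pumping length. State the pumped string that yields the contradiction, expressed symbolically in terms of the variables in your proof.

0^{p(p+1)/2+k}

Assume L is regular. Let p be the pumping length given by the pumping lemma.
Take w = 0^{p(p+1)/2} ∈ L with |w| = p(p+1)/2 ≥ p.
By the pumping lemma, w = xyz with |xy| ≤ p and y is nonempty.
Then y = 0^k for some k with 1 ≤ k ≤ p.
Pump with i = 2: xy^2z = 0^{p(p+1)/2+k}. Since 1 ≤ k ≤ p, p(p+1)/2 < p(p+1)/2+k ≤ p(p+1)/2+p < (p+1)(p+2)/2, so p(p+1)/2+k is strictly between consecutive triangular numbers. So xy^2z ∉ L.
This is a contradiction; hence L is not regular.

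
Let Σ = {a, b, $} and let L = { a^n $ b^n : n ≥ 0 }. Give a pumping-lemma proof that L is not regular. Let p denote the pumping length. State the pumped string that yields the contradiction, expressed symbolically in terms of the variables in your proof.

a^{p+k} $ b^p

Assume L is regular. Let p be the pumping length given by the pumping lemma.
Take w = a^p $ b^p ∈ L with |w| = 2p+1 ≥ p.
The pumping lemma gives a decomposition w = xyz where |xy| ≤ p and y is nonempty.
Because |xy| ≤ p and w begins with p copies of a, we have y = a^k with 1 ≤ k ≤ p.
Pump with i = 2: xy^2z = a^{p+k} $ b^p, which would require p+k = p. But k ≥ 1, so xy^2z ∉ L.
Contradiction. Therefore L is not regular.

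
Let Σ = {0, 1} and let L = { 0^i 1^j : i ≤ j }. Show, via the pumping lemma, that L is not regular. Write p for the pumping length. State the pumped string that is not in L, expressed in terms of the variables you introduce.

0^{p+k} 1^p

Assume L is regular; let p be its pumping constant.
Choose w = 0^p 1^p ∈ L, with |w| = 2p ≥ p.
Write w = xyz as guaranteed by the lemma, with |xy| ≤ p and y is nonempty.
Since the first p symbols of w are all 0's and |xy| ≤ p, y lies entirely in the leading 0-block: y = 0^k for some k with 1 ≤ k ≤ p.
Consider xy^2z = 0^{p+k} 1^p. Since k ≥ 1, the 0-count p+k exceeds the 1-count p, so i ≤ j fails; thus xy^2z ∉ L.
Contradiction. Therefore L is not regular.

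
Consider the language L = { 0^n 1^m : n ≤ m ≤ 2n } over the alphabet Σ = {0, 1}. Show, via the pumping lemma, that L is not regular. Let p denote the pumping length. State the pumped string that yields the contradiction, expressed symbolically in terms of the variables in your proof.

Suppose for contradiction that L is regular, and let p be the pumping length.
Take w = 0^p 1^p ∈ L (since p ≤ p ≤ 2p), with |w| = 2p ≥ p.
The pumping lemma gives a decomposition w = xyz where |xy| ≤ p and |y| > 0.
Because |xy| ≤ p and w begins with p copies of 0, we have y = 0^k with 1 ≤ k ≤ p.
Pump with i = 2: xy^2z = 0^{p+k} 1^p. Now n = p+k > p = m, so the condition n ≤ m fails. Thus xy^2z ∉ L.
This contradicts the pumping lemma, so L is not regular.

0^{p+k} 1^p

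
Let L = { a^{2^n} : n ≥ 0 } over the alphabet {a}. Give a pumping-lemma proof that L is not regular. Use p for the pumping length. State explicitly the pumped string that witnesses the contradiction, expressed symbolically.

a^{2^p+k}

Assume L is regular; let p be its pumping constant.
Take w = a^{2^p} ∈ L with |w| = 2^p ≥ p.
The pumping lemma gives a decomposition w = xyz where |xy| ≤ p and |y| > 0.
Then y = a^k for some k with 1 ≤ k ≤ p.
Pump with i = 2: xy^2z = a^{2^p+k}. Since 1 ≤ k ≤ p < 2^p, we have 2^p < 2^p+k < 2^{p+1}, so 2^p+k is not a power of 2. So xy^2z ∉ L.
This contradicts the pumping lemma, so L is not regular.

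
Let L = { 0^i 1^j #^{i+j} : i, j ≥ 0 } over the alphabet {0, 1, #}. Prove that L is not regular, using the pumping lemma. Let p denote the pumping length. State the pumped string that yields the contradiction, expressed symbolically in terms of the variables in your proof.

0^{p+k} 1^p #^{2p}

Assume L is regular; let p be its pumping constant.
Take w = 0^p 1^p #^{2p} ∈ L (with i=j=p, i+j=2p), |w| = 4p ≥ p.
Write w = xyz as guaranteed by the lemma, with |xy| ≤ p and |y| > 0.
Because |xy| ≤ p and w begins with p copies of 0, we have y = 0^k with 1 ≤ k ≤ p.
Consider xy^2z = 0^{p+k} 1^p #^{2p}. Now the 0- and 1-counts sum to 2p+k, but the #-count is 2p ≠ 2p+k. So xy^2z ∉ L.
Contradiction. Therefore L is not regular.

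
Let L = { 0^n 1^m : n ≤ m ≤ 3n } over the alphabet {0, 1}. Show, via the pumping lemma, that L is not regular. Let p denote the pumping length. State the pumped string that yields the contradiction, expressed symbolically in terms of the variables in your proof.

0^{p+k} 1^p

Suppose for contradiction that L is regular, and let p be the pumping length.
Take w = 0^p 1^p ∈ L (since p ≤ p ≤ 3p), with |w| = 2p ≥ p.
The pumping lemma gives a decomposition w = xyz where |xy| ≤ p and |y| > 0.
Because |xy| ≤ p and w begins with p copies of 0, we have y = 0^k with 1 ≤ k ≤ p.
Pump with i = 2: xy^2z = 0^{p+k} 1^p. Now n = p+k > p = m, so the condition n ≤ m fails. Thus xy^2z ∉ L.
Contradiction. Therefore L is not regular.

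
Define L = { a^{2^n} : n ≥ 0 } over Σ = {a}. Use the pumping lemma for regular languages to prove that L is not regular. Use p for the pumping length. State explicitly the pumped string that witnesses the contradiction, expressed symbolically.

Assume L is regular. Let p be the pumping length given by the pumping lemma.
Take w = a^{2^p} ∈ L with |w| = 2^p ≥ p.
The pumping lemma gives a decomposition w = xyz where |xy| ≤ p and |y| > 0.
Then y = a^k for some k with 1 ≤ k ≤ p.
Pump with i = 2: xy^2z = a^{2^p+k}. Since 1 ≤ k ≤ p < 2^p, we have 2^p < 2^p+k < 2^{p+1}, so 2^p+k is not a power of 2. So xy^2z ∉ L.
This contradicts the pumping lemma, so L is not regular.

a^{2^p+k}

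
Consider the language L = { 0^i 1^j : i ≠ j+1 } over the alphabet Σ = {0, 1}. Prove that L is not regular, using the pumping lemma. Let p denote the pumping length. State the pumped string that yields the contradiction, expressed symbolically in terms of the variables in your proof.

Assume L is regular. Let p be the pumping length given by the pumping lemma.
Choose w = 0^p 1^{p+p!-1}. Since p ≠ (p+p!-1)+1 = p+p!, w ∈ L; and |w| ≥ p.
The pumping lemma gives a decomposition w = xyz where |xy| ≤ p and |y| > 0.
Because |xy| ≤ p and w begins with p copies of 0, we have y = 0^k with 1 ≤ k ≤ p.
Since 1 ≤ k ≤ p, k divides p!; set t = 1 + p!/k. Then xy^t z has p + (p!/k)·k = p + p! copies of 0. Now the 0-count is p+p! and (1-count)+1 = (p+p!-1)+1 = p+p!, so i ≠ j+1 fails. So xy^t z = 0^{p+p!} 1^{p+p!-1} ∉ L.
Contradiction. Therefore L is not regular.

0^{p+p!} 1^{p+p!-1}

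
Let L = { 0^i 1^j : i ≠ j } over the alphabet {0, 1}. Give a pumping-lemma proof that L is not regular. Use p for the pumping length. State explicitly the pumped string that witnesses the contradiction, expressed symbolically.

0^{p+p!} 1^{p+p!}

Toward a contradiction, assume L is regular with pumping length p.
Choose w = 0^p 1^{p+p!}. Since p ≠ p+p!, w ∈ L; and |w| ≥ p.
The pumping lemma gives a decomposition w = xyz where |xy| ≤ p and y is nonempty.
Because |xy| ≤ p and w begins with p copies of 0, we have y = 0^k with 1 ≤ k ≤ p.
Since 1 ≤ k ≤ p, k divides p!; set t = 1 + p!/k. Then xy^t z has p + (p!/k)·k = p + p! copies of 0. Now the 0-count equals the 1-count, so i ≠ j fails. So xy^t z = 0^{p+p!} 1^{p+p!} ∉ L.
This is a contradiction; hence L is not regular.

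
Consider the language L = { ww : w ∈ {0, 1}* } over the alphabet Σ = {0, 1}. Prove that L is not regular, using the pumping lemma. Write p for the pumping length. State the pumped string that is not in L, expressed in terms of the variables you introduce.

Assume L is regular. Let p be the pumping length given by the pumping lemma.
Take w = 0^p 1^p 0^p 1^p = uu where u = 0^p1^p; then w ∈ L and |w| = 4p ≥ p.
By the pumping lemma, w = xyz with |xy| ≤ p and |y| > 0.
Because |xy| ≤ p and w begins with p copies of 0, we have y = 0^k with 1 ≤ k ≤ p.
Pump with i = 2: xy^2z = 0^{p+k} 1^p 0^p 1^p, of length 4p+k. Suppose this equals vv. The string starts with 0 and ends with 1, so v does too; thus the boundary between the two copies of v is a 1→0 transition. There is exactly one such transition, at position 2p+k, so |v| = 2p+k and |vv| = 4p+2k ≠ 4p+k since k ≥ 1. So xy^2z ∉ L.
This contradicts the pumping lemma, so L is not regular.

0^{p+k} 1^p 0^p 1^p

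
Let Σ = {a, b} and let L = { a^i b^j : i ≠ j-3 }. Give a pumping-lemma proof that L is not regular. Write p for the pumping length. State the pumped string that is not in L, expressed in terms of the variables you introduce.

Toward a contradiction, assume L is regular with pumping length p.
Choose w = a^p b^{p+p!+3}. Since p ≠ (p+p!+3)-3 = p+p!, w ∈ L; and |w| ≥ p.
The pumping lemma gives a decomposition w = xyz where |xy| ≤ p and y is nonempty.
Since the first p symbols of w are all a's and |xy| ≤ p, y lies entirely in the leading a-block: y = a^k for some k with 1 ≤ k ≤ p.
Since 1 ≤ k ≤ p, k divides p!; set t = 1 + p!/k. Then xy^t z has p + (p!/k)·k = p + p! copies of a. Now the a-count is p+p! and (b-count)-3 = (p+p!+3)-3 = p+p!, so i ≠ j-3 fails. So xy^t z = a^{p+p!} b^{p+p!+3} ∉ L.
Contradiction. Therefore L is not regular.

a^{p+p!} b^{p+p!+3}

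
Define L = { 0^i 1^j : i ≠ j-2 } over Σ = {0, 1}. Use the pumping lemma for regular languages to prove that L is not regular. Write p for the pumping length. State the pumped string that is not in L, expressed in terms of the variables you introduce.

0^{p+p!} 1^{p+p!+2}

Assume L is regular. Let p be the pumping length given by the pumping lemma.
Choose w = 0^p 1^{p+p!+2}. Since p ≠ (p+p!+2)-2 = p+p!, w ∈ L; and |w| ≥ p.
Write w = xyz as guaranteed by the lemma, with |xy| ≤ p and |y| > 0.
The first p characters of w are 0's, so xy (and hence y) consists only of 0's. Write y = 0^k, 1 ≤ k ≤ p.
Since 1 ≤ k ≤ p, k divides p!; set t = 1 + p!/k. Then xy^t z has p + (p!/k)·k = p + p! copies of 0. Now the 0-count is p+p! and (1-count)-2 = (p+p!+2)-2 = p+p!, so i ≠ j-2 fails. So xy^t z = 0^{p+p!} 1^{p+p!+2} ∉ L.
Contradiction. Therefore L is not regular.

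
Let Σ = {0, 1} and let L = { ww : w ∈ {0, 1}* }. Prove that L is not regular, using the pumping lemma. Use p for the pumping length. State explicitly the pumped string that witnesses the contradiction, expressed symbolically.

Assume L is regular; let p be its pumping constant.
Take w = 0^p 1^p 0^p 1^p = uu where u = 0^p1^p; then w ∈ L and |w| = 4p ≥ p.
By the pumping lemma, w = xyz with |xy| ≤ p and y is nonempty.
Since the first p symbols of w are all 0's and |xy| ≤ p, y lies entirely in the leading 0-block: y = 0^k for some k with 1 ≤ k ≤ p.
Pump with i = 2: xy^2z = 0^{p+k} 1^p 0^p 1^p, of length 4p+k. Suppose this equals vv. The string starts with 0 and ends with 1, so v does too; thus the boundary between the two copies of v is a 1→0 transition. There is exactly one such transition, at position 2p+k, so |v| = 2p+k and |vv| = 4p+2k ≠ 4p+k since k ≥ 1. So xy^2z ∉ L.
Contradiction. Therefore L is not regular.

0^{p+k} 1^p 0^p 1^p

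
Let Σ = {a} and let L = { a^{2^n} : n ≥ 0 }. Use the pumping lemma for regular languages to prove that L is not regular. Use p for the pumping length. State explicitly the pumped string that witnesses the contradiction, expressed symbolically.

a^{2^p+k}

Toward a contradiction, assume L is regular with pumping length p.
Take w = a^{2^p} ∈ L with |w| = 2^p ≥ p.
Write w = xyz as guaranteed by the lemma, with |xy| ≤ p and |y| > 0.
Then y = a^k for some k with 1 ≤ k ≤ p.
Pump with i = 2: xy^2z = a^{2^p+k}. Since 1 ≤ k ≤ p < 2^p, we have 2^p < 2^p+k < 2^{p+1}, so 2^p+k is not a power of 2. So xy^2z ∉ L.
This is a contradiction; hence L is not regular.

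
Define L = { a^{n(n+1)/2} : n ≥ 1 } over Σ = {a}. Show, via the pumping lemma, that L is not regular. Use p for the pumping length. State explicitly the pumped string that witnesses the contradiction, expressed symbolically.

Assume L is regular. Let p be the pumping length given by the pumping lemma.
Take w = a^{p(p+1)/2} ∈ L with |w| = p(p+1)/2 ≥ p.
Write w = xyz as guaranteed by the lemma, with |xy| ≤ p and |y| > 0.
Then y = a^k for some k with 1 ≤ k ≤ p.
Pump with i = 2: xy^2z = a^{p(p+1)/2+k}. Since 1 ≤ k ≤ p, p(p+1)/2 < p(p+1)/2+k ≤ p(p+1)/2+p < (p+1)(p+2)/2, so p(p+1)/2+k is strictly between consecutive triangular numbers. So xy^2z ∉ L.
This is a contradiction; hence L is not regular.

a^{p(p+1)/2+k}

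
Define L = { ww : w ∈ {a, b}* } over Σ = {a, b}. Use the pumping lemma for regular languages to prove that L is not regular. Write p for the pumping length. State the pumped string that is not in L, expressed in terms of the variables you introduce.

a^{p+k} b^p a^p b^p

Toward a contradiction, assume L is regular with pumping length p.
Take w = a^p b^p a^p b^p = uu where u = a^pb^p; then w ∈ L and |w| = 4p ≥ p.
Write w = xyz as guaranteed by the lemma, with |xy| ≤ p and |y| > 0.
Because |xy| ≤ p and w begins with p copies of a, we have y = a^k with 1 ≤ k ≤ p.
Pump with i = 2: xy^2z = a^{p+k} b^p a^p b^p, of length 4p+k. Suppose this equals vv. The string starts with a and ends with b, so v does too; thus the boundary between the two copies of v is a b→a transition. There is exactly one such transition, at position 2p+k, so |v| = 2p+k and |vv| = 4p+2k ≠ 4p+k since k ≥ 1. So xy^2z ∉ L.
This is a contradiction; hence L is not regular.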